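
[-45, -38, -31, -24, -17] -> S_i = -45 + 7*i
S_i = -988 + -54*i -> [-988, -1042, -1096, -1150, -1204]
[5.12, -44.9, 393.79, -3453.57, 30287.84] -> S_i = 5.12*(-8.77)^i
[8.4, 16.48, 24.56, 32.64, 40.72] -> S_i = 8.40 + 8.08*i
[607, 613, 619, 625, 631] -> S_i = 607 + 6*i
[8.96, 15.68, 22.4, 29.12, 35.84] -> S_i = 8.96 + 6.72*i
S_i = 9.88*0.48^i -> [9.88, 4.74, 2.28, 1.09, 0.52]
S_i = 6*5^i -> [6, 30, 150, 750, 3750]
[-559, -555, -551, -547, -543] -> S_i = -559 + 4*i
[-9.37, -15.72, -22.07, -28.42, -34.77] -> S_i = -9.37 + -6.35*i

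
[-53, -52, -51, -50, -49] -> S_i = -53 + 1*i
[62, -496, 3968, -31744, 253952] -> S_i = 62*-8^i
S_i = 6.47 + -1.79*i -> [6.47, 4.68, 2.89, 1.1, -0.69]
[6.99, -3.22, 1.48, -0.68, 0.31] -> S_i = 6.99*(-0.46)^i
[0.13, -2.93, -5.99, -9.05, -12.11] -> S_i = 0.13 + -3.06*i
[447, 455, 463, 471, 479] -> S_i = 447 + 8*i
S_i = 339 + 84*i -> [339, 423, 507, 591, 675]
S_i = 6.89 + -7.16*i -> [6.89, -0.27, -7.43, -14.59, -21.75]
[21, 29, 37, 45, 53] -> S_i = 21 + 8*i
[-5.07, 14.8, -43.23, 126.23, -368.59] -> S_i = -5.07*(-2.92)^i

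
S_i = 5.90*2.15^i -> [5.9, 12.68, 27.27, 58.64, 126.07]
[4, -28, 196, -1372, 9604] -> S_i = 4*-7^i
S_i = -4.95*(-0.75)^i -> [-4.95, 3.71, -2.78, 2.09, -1.57]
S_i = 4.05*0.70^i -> [4.05, 2.83, 1.98, 1.39, 0.97]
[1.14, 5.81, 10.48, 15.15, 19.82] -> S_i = 1.14 + 4.67*i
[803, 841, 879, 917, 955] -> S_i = 803 + 38*i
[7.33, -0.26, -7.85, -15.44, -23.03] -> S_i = 7.33 + -7.59*i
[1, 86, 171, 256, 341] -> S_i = 1 + 85*i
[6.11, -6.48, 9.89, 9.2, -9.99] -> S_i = Random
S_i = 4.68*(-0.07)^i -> [4.68, -0.33, 0.02, -0.0, 0.0]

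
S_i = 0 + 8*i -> [0, 8, 16, 24, 32]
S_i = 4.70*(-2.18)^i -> [4.7, -10.25, 22.34, -48.69, 106.15]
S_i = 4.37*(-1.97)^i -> [4.37, -8.61, 16.96, -33.41, 65.82]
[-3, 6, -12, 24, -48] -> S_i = -3*-2^i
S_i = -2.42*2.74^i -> [-2.42, -6.63, -18.17, -49.78, -136.4]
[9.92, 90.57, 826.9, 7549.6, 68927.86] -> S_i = 9.92*9.13^i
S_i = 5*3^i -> [5, 15, 45, 135, 405]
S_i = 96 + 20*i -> [96, 116, 136, 156, 176]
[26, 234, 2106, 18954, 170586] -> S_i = 26*9^i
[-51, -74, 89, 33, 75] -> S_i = Random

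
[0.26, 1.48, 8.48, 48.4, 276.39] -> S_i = 0.26*5.71^i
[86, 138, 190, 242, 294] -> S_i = 86 + 52*i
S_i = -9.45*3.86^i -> [-9.45, -36.48, -140.8, -543.49, -2097.88]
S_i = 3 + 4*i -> [3, 7, 11, 15, 19]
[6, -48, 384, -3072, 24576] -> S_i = 6*-8^i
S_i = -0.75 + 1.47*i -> [-0.75, 0.72, 2.19, 3.66, 5.13]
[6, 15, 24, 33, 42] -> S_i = 6 + 9*i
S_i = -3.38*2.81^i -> [-3.38, -9.5, -26.69, -75.0, -210.74]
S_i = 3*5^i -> [3, 15, 75, 375, 1875]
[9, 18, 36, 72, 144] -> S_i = 9*2^i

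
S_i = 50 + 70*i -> [50, 120, 190, 260, 330]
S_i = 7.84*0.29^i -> [7.84, 2.27, 0.66, 0.19, 0.06]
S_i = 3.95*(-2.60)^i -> [3.95, -10.27, 26.7, -69.43, 180.51]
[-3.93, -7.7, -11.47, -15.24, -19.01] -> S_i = -3.93 + -3.77*i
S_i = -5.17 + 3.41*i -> [-5.17, -1.76, 1.65, 5.06, 8.47]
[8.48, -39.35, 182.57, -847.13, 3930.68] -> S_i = 8.48*(-4.64)^i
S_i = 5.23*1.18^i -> [5.23, 6.17, 7.28, 8.59, 10.14]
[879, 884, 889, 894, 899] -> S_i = 879 + 5*i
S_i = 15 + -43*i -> [15, -28, -71, -114, -157]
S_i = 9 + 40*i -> [9, 49, 89, 129, 169]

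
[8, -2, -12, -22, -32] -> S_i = 8 + -10*i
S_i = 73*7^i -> [73, 511, 3577, 25039, 175273]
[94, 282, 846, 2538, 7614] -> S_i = 94*3^i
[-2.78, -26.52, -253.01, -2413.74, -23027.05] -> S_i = -2.78*9.54^i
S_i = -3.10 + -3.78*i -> [-3.1, -6.88, -10.66, -14.44, -18.22]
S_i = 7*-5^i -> [7, -35, 175, -875, 4375]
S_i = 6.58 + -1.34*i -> [6.58, 5.24, 3.9, 2.56, 1.22]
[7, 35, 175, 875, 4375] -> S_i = 7*5^i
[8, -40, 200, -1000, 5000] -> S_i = 8*-5^i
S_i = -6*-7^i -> [-6, 42, -294, 2058, -14406]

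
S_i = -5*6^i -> [-5, -30, -180, -1080, -6480]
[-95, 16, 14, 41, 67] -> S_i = Random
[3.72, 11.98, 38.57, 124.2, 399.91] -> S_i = 3.72*3.22^i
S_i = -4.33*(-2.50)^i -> [-4.33, 10.82, -27.06, 67.66, -169.14]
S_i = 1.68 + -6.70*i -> [1.68, -5.02, -11.72, -18.42, -25.12]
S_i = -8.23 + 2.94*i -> [-8.23, -5.29, -2.35, 0.59, 3.53]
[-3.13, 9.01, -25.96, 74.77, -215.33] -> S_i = -3.13*(-2.88)^i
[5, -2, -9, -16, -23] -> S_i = 5 + -7*i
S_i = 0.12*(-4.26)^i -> [0.12, -0.51, 2.18, -9.28, 39.52]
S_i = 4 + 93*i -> [4, 97, 190, 283, 376]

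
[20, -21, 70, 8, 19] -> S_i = Random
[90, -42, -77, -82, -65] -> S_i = Random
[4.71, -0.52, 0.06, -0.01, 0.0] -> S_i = 4.71*(-0.11)^i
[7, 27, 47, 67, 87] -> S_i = 7 + 20*i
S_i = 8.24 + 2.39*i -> [8.24, 10.63, 13.02, 15.41, 17.8]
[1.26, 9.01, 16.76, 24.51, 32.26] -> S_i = 1.26 + 7.75*i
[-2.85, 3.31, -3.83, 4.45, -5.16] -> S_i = -2.85*(-1.16)^i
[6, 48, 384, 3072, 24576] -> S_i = 6*8^i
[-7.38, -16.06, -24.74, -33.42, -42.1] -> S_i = -7.38 + -8.68*i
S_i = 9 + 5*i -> [9, 14, 19, 24, 29]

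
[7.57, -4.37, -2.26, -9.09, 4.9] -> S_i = Random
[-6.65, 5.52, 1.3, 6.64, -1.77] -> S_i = Random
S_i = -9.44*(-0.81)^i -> [-9.44, 7.65, -6.19, 5.02, -4.06]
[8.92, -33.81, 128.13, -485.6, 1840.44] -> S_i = 8.92*(-3.79)^i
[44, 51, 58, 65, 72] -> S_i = 44 + 7*i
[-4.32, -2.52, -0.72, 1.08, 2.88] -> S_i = -4.32 + 1.80*i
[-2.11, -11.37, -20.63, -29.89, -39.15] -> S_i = -2.11 + -9.26*i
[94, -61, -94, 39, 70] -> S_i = Random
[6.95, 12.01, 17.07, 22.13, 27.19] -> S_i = 6.95 + 5.06*i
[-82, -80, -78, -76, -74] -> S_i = -82 + 2*i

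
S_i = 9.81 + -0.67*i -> [9.81, 9.14, 8.47, 7.8, 7.13]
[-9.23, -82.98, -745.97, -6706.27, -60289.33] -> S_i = -9.23*8.99^i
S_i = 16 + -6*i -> [16, 10, 4, -2, -8]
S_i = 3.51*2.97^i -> [3.51, 10.42, 30.96, 91.96, 273.11]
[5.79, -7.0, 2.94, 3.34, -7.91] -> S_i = Random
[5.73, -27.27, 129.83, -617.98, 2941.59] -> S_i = 5.73*(-4.76)^i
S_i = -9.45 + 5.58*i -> [-9.45, -3.87, 1.71, 7.29, 12.87]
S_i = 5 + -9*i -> [5, -4, -13, -22, -31]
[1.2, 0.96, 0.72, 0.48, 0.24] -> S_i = 1.20 + -0.24*i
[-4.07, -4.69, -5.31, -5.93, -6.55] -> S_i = -4.07 + -0.62*i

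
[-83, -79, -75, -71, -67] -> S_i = -83 + 4*i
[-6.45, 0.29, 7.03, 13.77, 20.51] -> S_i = -6.45 + 6.74*i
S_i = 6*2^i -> [6, 12, 24, 48, 96]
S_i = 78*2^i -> [78, 156, 312, 624, 1248]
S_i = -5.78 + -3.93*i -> [-5.78, -9.71, -13.64, -17.57, -21.5]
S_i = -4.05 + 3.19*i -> [-4.05, -0.86, 2.33, 5.52, 8.71]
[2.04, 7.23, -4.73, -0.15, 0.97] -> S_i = Random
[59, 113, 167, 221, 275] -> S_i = 59 + 54*i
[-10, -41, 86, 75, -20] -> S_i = Random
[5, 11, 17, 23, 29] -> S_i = 5 + 6*i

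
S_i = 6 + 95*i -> [6, 101, 196, 291, 386]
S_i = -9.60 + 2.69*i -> [-9.6, -6.91, -4.22, -1.53, 1.16]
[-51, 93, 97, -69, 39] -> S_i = Random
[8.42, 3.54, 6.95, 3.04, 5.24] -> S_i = Random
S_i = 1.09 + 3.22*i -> [1.09, 4.31, 7.53, 10.75, 13.97]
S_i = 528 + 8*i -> [528, 536, 544, 552, 560]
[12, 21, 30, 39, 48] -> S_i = 12 + 9*i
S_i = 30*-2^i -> [30, -60, 120, -240, 480]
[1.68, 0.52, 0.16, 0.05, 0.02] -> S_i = 1.68*0.31^i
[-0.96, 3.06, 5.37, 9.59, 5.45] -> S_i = Random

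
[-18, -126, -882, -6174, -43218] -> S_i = -18*7^i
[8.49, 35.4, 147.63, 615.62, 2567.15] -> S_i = 8.49*4.17^i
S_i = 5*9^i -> [5, 45, 405, 3645, 32805]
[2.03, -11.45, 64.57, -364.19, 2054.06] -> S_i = 2.03*(-5.64)^i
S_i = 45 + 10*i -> [45, 55, 65, 75, 85]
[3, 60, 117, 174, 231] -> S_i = 3 + 57*i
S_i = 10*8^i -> [10, 80, 640, 5120, 40960]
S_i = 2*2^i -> [2, 4, 8, 16, 32]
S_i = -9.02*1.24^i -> [-9.02, -11.18, -13.87, -17.2, -21.33]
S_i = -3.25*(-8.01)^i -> [-3.25, 26.03, -208.52, 1670.25, -13378.68]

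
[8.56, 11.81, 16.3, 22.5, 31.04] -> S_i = 8.56*1.38^i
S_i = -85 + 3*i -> [-85, -82, -79, -76, -73]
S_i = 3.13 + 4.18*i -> [3.13, 7.31, 11.49, 15.67, 19.85]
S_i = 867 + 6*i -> [867, 873, 879, 885, 891]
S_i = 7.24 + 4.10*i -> [7.24, 11.34, 15.44, 19.54, 23.64]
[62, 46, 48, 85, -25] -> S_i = Random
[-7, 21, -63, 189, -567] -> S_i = -7*-3^i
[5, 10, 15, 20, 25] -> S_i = 5 + 5*i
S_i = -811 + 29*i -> [-811, -782, -753, -724, -695]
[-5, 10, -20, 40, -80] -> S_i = -5*-2^i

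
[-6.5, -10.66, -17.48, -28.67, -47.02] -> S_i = -6.50*1.64^i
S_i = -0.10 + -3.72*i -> [-0.1, -3.82, -7.54, -11.26, -14.98]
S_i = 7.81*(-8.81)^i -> [7.81, -68.81, 606.18, -5340.46, 47049.46]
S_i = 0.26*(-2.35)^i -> [0.26, -0.61, 1.44, -3.37, 7.93]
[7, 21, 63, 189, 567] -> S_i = 7*3^i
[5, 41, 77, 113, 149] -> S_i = 5 + 36*i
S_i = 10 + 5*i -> [10, 15, 20, 25, 30]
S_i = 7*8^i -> [7, 56, 448, 3584, 28672]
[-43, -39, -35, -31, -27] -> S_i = -43 + 4*i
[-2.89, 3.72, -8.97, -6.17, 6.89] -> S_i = Random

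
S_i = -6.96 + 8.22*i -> [-6.96, 1.26, 9.48, 17.7, 25.92]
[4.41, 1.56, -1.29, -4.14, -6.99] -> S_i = 4.41 + -2.85*i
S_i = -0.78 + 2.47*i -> [-0.78, 1.69, 4.16, 6.63, 9.1]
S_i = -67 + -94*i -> [-67, -161, -255, -349, -443]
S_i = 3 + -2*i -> [3, 1, -1, -3, -5]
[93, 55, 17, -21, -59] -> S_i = 93 + -38*i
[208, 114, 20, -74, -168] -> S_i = 208 + -94*i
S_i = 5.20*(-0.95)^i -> [5.2, -4.94, 4.69, -4.46, 4.24]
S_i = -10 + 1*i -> [-10, -9, -8, -7, -6]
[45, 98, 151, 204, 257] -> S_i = 45 + 53*i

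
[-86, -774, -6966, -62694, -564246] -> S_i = -86*9^i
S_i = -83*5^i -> [-83, -415, -2075, -10375, -51875]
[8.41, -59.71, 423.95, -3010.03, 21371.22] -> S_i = 8.41*(-7.10)^i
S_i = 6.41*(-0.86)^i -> [6.41, -5.51, 4.74, -4.08, 3.51]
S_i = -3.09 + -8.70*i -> [-3.09, -11.79, -20.49, -29.19, -37.89]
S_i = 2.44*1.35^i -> [2.44, 3.29, 4.45, 6.0, 8.1]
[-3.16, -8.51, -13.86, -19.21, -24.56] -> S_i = -3.16 + -5.35*i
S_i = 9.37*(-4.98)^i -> [9.37, -46.66, 232.38, -1157.25, 5763.11]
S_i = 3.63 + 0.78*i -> [3.63, 4.41, 5.19, 5.97, 6.75]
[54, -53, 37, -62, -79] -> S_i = Random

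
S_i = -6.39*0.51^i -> [-6.39, -3.26, -1.66, -0.85, -0.43]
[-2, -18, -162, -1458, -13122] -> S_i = -2*9^i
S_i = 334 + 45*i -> [334, 379, 424, 469, 514]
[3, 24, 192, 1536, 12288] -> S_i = 3*8^i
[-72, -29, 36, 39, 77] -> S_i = Random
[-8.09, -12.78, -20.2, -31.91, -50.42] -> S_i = -8.09*1.58^i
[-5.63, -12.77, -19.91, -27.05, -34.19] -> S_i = -5.63 + -7.14*i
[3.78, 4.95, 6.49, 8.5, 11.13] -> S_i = 3.78*1.31^i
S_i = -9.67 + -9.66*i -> [-9.67, -19.33, -28.99, -38.65, -48.31]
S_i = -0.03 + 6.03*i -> [-0.03, 6.0, 12.03, 18.06, 24.09]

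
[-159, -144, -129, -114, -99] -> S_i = -159 + 15*i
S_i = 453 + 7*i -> [453, 460, 467, 474, 481]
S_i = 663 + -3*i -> [663, 660, 657, 654, 651]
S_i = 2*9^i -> [2, 18, 162, 1458, 13122]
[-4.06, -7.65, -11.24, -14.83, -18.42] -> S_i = -4.06 + -3.59*i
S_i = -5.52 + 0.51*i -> [-5.52, -5.01, -4.5, -3.99, -3.48]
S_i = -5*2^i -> [-5, -10, -20, -40, -80]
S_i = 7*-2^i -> [7, -14, 28, -56, 112]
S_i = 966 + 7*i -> [966, 973, 980, 987, 994]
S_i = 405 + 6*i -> [405, 411, 417, 423, 429]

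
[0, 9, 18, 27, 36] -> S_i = 0 + 9*i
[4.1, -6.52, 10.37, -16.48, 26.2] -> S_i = 4.10*(-1.59)^i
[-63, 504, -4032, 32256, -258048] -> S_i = -63*-8^i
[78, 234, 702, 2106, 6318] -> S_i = 78*3^i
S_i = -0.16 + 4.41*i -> [-0.16, 4.25, 8.66, 13.07, 17.48]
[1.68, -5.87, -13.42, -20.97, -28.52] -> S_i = 1.68 + -7.55*i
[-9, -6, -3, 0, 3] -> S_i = -9 + 3*i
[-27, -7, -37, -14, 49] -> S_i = Random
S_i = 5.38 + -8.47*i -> [5.38, -3.09, -11.56, -20.03, -28.5]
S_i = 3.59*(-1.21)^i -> [3.59, -4.34, 5.26, -6.36, 7.7]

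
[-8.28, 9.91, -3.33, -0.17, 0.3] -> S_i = Random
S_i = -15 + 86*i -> [-15, 71, 157, 243, 329]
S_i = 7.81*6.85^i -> [7.81, 53.5, 366.46, 2510.28, 17195.44]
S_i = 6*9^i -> [6, 54, 486, 4374, 39366]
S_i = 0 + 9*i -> [0, 9, 18, 27, 36]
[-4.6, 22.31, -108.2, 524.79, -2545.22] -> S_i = -4.60*(-4.85)^i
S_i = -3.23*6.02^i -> [-3.23, -19.44, -117.06, -704.68, -4242.17]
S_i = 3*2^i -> [3, 6, 12, 24, 48]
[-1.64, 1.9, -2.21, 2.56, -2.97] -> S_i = -1.64*(-1.16)^i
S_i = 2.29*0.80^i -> [2.29, 1.83, 1.47, 1.17, 0.94]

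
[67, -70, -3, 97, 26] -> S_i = Random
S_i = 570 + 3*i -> [570, 573, 576, 579, 582]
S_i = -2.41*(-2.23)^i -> [-2.41, 5.37, -11.98, 26.73, -59.6]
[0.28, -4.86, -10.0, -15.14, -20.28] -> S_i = 0.28 + -5.14*i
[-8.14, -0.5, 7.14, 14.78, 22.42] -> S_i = -8.14 + 7.64*i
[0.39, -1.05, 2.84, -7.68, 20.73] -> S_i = 0.39*(-2.70)^i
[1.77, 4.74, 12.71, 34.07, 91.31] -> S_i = 1.77*2.68^i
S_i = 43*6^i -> [43, 258, 1548, 9288, 55728]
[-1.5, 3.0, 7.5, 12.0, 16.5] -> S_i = -1.50 + 4.50*i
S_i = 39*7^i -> [39, 273, 1911, 13377, 93639]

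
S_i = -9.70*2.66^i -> [-9.7, -25.8, -68.63, -182.56, -485.62]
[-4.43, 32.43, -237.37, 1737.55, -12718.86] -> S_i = -4.43*(-7.32)^i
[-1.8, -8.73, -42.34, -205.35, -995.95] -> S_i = -1.80*4.85^i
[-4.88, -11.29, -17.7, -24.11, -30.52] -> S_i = -4.88 + -6.41*i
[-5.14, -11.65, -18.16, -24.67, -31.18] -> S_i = -5.14 + -6.51*i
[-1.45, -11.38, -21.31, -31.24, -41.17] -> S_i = -1.45 + -9.93*i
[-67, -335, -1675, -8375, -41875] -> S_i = -67*5^i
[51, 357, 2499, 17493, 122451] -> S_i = 51*7^i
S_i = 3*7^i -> [3, 21, 147, 1029, 7203]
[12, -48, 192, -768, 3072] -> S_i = 12*-4^i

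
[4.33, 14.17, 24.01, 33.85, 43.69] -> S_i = 4.33 + 9.84*i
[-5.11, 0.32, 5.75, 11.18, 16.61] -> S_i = -5.11 + 5.43*i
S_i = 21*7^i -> [21, 147, 1029, 7203, 50421]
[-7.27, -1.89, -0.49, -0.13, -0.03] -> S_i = -7.27*0.26^i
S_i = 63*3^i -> [63, 189, 567, 1701, 5103]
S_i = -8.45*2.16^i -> [-8.45, -18.25, -39.42, -85.16, -183.94]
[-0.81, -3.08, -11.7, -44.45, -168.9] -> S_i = -0.81*3.80^i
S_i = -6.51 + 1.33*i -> [-6.51, -5.18, -3.85, -2.52, -1.19]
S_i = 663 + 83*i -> [663, 746, 829, 912, 995]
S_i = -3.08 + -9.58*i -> [-3.08, -12.66, -22.24, -31.82, -41.4]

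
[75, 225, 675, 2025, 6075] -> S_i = 75*3^i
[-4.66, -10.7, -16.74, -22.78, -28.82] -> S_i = -4.66 + -6.04*i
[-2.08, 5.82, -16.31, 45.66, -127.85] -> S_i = -2.08*(-2.80)^i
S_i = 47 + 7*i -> [47, 54, 61, 68, 75]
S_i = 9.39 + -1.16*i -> [9.39, 8.23, 7.07, 5.91, 4.75]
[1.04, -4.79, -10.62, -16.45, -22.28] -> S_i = 1.04 + -5.83*i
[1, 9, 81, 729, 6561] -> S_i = 1*9^i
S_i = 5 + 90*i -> [5, 95, 185, 275, 365]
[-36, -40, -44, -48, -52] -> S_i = -36 + -4*i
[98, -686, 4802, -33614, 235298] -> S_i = 98*-7^i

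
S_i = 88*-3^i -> [88, -264, 792, -2376, 7128]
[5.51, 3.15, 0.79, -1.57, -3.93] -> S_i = 5.51 + -2.36*i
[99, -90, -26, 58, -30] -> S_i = Random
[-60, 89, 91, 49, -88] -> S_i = Random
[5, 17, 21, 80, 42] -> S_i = Random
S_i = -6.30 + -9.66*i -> [-6.3, -15.96, -25.62, -35.28, -44.94]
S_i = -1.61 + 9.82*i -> [-1.61, 8.21, 18.03, 27.85, 37.67]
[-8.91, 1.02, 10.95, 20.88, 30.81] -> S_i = -8.91 + 9.93*i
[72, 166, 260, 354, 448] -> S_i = 72 + 94*i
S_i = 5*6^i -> [5, 30, 180, 1080, 6480]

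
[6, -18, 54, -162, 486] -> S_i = 6*-3^i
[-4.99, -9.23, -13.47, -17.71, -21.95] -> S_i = -4.99 + -4.24*i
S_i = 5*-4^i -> [5, -20, 80, -320, 1280]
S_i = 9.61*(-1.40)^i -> [9.61, -13.45, 18.84, -26.37, 36.92]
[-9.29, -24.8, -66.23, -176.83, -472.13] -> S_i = -9.29*2.67^i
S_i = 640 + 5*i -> [640, 645, 650, 655, 660]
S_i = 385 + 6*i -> [385, 391, 397, 403, 409]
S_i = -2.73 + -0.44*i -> [-2.73, -3.17, -3.61, -4.05, -4.49]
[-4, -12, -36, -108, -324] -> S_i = -4*3^i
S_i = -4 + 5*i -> [-4, 1, 6, 11, 16]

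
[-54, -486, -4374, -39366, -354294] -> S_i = -54*9^i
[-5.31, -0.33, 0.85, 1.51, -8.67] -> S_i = Random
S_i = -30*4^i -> [-30, -120, -480, -1920, -7680]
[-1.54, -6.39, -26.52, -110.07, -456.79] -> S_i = -1.54*4.15^i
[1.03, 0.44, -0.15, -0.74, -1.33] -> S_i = 1.03 + -0.59*i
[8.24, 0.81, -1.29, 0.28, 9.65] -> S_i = Random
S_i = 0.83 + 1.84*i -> [0.83, 2.67, 4.51, 6.35, 8.19]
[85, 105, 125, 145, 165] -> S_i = 85 + 20*i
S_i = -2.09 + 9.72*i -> [-2.09, 7.63, 17.35, 27.07, 36.79]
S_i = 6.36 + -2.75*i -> [6.36, 3.61, 0.86, -1.89, -4.64]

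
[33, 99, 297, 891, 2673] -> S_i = 33*3^i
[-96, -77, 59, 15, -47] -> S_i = Random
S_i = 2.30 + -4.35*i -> [2.3, -2.05, -6.4, -10.75, -15.1]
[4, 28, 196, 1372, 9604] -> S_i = 4*7^i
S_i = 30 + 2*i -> [30, 32, 34, 36, 38]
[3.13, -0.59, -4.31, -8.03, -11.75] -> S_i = 3.13 + -3.72*i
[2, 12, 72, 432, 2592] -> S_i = 2*6^i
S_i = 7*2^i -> [7, 14, 28, 56, 112]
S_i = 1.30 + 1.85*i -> [1.3, 3.15, 5.0, 6.85, 8.7]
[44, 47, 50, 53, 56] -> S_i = 44 + 3*i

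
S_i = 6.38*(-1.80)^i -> [6.38, -11.48, 20.67, -37.21, 66.97]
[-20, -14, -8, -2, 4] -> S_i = -20 + 6*i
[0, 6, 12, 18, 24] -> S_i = 0 + 6*i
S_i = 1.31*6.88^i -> [1.31, 9.01, 62.01, 426.62, 2935.11]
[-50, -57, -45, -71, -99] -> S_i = Random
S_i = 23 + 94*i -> [23, 117, 211, 305, 399]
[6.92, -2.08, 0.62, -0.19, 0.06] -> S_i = 6.92*(-0.30)^i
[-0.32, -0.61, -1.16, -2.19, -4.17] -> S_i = -0.32*1.90^i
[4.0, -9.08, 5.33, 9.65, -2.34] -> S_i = Random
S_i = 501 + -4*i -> [501, 497, 493, 489, 485]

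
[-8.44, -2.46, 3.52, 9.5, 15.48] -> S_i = -8.44 + 5.98*i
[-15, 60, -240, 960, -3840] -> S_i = -15*-4^i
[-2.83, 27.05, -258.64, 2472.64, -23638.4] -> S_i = -2.83*(-9.56)^i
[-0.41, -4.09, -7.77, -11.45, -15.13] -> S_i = -0.41 + -3.68*i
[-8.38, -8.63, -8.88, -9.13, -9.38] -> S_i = -8.38 + -0.25*i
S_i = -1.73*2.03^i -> [-1.73, -3.51, -7.13, -14.47, -29.38]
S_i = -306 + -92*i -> [-306, -398, -490, -582, -674]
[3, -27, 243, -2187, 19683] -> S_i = 3*-9^i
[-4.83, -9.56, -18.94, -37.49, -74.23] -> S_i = -4.83*1.98^i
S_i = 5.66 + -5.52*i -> [5.66, 0.14, -5.38, -10.9, -16.42]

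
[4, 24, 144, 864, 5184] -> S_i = 4*6^i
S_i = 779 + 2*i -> [779, 781, 783, 785, 787]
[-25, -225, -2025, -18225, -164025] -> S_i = -25*9^i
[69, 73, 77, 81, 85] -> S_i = 69 + 4*i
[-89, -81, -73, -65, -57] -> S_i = -89 + 8*i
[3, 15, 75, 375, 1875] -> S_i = 3*5^i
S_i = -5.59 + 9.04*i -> [-5.59, 3.45, 12.49, 21.53, 30.57]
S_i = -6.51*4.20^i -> [-6.51, -27.34, -114.84, -482.31, -2025.71]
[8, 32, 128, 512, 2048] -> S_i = 8*4^i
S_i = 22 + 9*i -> [22, 31, 40, 49, 58]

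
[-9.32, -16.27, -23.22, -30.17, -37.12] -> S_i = -9.32 + -6.95*i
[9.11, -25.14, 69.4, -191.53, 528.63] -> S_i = 9.11*(-2.76)^i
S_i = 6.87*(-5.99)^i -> [6.87, -41.15, 246.5, -1476.51, 8844.31]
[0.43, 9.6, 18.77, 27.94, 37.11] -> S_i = 0.43 + 9.17*i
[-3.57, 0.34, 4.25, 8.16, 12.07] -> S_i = -3.57 + 3.91*i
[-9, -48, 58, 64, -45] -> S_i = Random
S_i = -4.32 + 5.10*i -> [-4.32, 0.78, 5.88, 10.98, 16.08]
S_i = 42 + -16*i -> [42, 26, 10, -6, -22]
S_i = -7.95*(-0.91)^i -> [-7.95, 7.23, -6.58, 5.99, -5.45]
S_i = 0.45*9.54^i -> [0.45, 4.29, 40.96, 390.71, 3727.4]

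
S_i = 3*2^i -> [3, 6, 12, 24, 48]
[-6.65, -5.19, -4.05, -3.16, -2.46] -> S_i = -6.65*0.78^i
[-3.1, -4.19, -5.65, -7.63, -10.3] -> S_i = -3.10*1.35^i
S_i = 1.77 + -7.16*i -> [1.77, -5.39, -12.55, -19.71, -26.87]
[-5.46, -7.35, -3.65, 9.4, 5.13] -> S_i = Random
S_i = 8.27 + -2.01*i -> [8.27, 6.26, 4.25, 2.24, 0.23]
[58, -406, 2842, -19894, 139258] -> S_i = 58*-7^i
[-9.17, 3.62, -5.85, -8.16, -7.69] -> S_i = Random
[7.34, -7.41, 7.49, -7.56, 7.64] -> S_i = 7.34*(-1.01)^i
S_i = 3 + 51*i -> [3, 54, 105, 156, 207]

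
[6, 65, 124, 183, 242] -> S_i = 6 + 59*i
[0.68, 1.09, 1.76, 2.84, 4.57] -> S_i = 0.68*1.61^i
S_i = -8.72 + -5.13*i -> [-8.72, -13.85, -18.98, -24.11, -29.24]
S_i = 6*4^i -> [6, 24, 96, 384, 1536]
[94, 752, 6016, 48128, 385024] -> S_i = 94*8^i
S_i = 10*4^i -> [10, 40, 160, 640, 2560]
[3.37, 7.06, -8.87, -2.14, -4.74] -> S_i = Random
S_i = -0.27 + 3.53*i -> [-0.27, 3.26, 6.79, 10.32, 13.85]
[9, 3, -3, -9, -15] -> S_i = 9 + -6*i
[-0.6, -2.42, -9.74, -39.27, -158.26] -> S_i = -0.60*4.03^i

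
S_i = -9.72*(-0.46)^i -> [-9.72, 4.47, -2.06, 0.95, -0.44]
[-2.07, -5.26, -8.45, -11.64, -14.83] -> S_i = -2.07 + -3.19*i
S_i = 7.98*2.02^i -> [7.98, 16.12, 32.56, 65.77, 132.86]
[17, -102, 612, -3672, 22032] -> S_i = 17*-6^i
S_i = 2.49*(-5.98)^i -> [2.49, -14.89, 89.04, -532.48, 3184.23]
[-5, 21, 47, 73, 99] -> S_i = -5 + 26*i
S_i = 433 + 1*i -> [433, 434, 435, 436, 437]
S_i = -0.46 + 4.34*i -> [-0.46, 3.88, 8.22, 12.56, 16.9]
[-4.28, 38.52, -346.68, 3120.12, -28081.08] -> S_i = -4.28*(-9.00)^i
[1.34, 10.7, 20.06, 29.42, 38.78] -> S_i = 1.34 + 9.36*i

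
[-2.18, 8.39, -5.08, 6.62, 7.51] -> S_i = Random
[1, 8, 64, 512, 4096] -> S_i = 1*8^i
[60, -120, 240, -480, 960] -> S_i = 60*-2^i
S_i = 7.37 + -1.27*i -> [7.37, 6.1, 4.83, 3.56, 2.29]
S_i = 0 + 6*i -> [0, 6, 12, 18, 24]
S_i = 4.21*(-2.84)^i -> [4.21, -11.96, 33.96, -96.44, 273.88]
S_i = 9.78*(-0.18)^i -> [9.78, -1.76, 0.32, -0.06, 0.01]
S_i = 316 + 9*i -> [316, 325, 334, 343, 352]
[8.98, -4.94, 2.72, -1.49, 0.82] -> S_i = 8.98*(-0.55)^i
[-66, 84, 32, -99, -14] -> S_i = Random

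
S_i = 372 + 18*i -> [372, 390, 408, 426, 444]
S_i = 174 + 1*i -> [174, 175, 176, 177, 178]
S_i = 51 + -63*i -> [51, -12, -75, -138, -201]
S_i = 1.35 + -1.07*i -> [1.35, 0.28, -0.79, -1.86, -2.93]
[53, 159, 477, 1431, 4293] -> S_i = 53*3^i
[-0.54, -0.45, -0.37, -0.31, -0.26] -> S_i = -0.54*0.83^i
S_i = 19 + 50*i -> [19, 69, 119, 169, 219]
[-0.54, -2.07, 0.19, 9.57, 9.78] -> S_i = Random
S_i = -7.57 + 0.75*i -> [-7.57, -6.82, -6.07, -5.32, -4.57]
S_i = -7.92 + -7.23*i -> [-7.92, -15.15, -22.38, -29.61, -36.84]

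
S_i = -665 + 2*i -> [-665, -663, -661, -659, -657]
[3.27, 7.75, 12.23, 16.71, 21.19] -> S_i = 3.27 + 4.48*i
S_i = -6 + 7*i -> [-6, 1, 8, 15, 22]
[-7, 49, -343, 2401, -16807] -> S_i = -7*-7^i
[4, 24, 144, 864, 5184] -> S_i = 4*6^i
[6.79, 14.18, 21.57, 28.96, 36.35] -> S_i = 6.79 + 7.39*i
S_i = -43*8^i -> [-43, -344, -2752, -22016, -176128]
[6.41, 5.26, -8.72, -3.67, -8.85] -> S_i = Random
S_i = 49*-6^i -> [49, -294, 1764, -10584, 63504]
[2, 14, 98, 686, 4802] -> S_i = 2*7^i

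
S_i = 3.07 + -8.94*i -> [3.07, -5.87, -14.81, -23.75, -32.69]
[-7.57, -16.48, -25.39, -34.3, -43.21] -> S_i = -7.57 + -8.91*i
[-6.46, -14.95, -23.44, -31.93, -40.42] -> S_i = -6.46 + -8.49*i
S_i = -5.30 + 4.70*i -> [-5.3, -0.6, 4.1, 8.8, 13.5]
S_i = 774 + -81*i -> [774, 693, 612, 531, 450]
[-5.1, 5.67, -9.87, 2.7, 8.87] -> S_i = Random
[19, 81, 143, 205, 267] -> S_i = 19 + 62*i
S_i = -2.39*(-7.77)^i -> [-2.39, 18.57, -144.29, 1121.14, -8711.28]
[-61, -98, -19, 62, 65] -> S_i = Random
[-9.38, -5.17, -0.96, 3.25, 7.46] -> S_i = -9.38 + 4.21*i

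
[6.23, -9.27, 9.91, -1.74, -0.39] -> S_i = Random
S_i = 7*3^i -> [7, 21, 63, 189, 567]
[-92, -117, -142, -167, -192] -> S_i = -92 + -25*i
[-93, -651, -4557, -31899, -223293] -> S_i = -93*7^i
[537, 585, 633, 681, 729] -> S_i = 537 + 48*i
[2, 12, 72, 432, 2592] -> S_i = 2*6^i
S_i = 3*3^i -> [3, 9, 27, 81, 243]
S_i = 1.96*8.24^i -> [1.96, 16.15, 133.08, 1096.57, 9035.76]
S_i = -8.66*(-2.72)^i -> [-8.66, 23.56, -64.07, 174.27, -474.02]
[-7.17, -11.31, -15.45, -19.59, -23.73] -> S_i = -7.17 + -4.14*i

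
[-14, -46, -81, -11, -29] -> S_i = Random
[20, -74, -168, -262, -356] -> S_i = 20 + -94*i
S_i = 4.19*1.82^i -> [4.19, 7.63, 13.88, 25.26, 45.97]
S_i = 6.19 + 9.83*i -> [6.19, 16.02, 25.85, 35.68, 45.51]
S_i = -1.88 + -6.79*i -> [-1.88, -8.67, -15.46, -22.25, -29.04]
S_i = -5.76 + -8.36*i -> [-5.76, -14.12, -22.48, -30.84, -39.2]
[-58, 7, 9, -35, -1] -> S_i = Random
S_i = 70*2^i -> [70, 140, 280, 560, 1120]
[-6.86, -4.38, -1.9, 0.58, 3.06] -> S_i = -6.86 + 2.48*i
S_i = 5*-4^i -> [5, -20, 80, -320, 1280]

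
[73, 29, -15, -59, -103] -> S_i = 73 + -44*i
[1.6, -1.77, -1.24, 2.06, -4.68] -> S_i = Random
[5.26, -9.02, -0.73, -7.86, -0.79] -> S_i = Random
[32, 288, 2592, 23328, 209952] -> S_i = 32*9^i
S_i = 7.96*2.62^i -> [7.96, 20.86, 54.64, 143.16, 375.08]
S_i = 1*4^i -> [1, 4, 16, 64, 256]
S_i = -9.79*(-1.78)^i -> [-9.79, 17.43, -31.02, 55.21, -98.28]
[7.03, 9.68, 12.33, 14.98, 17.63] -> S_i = 7.03 + 2.65*i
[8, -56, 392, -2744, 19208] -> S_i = 8*-7^i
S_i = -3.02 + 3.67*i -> [-3.02, 0.65, 4.32, 7.99, 11.66]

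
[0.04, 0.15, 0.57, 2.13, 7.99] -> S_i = 0.04*3.76^i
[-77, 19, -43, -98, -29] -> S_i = Random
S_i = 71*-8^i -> [71, -568, 4544, -36352, 290816]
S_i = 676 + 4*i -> [676, 680, 684, 688, 692]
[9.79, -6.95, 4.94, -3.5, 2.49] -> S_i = 9.79*(-0.71)^i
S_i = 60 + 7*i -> [60, 67, 74, 81, 88]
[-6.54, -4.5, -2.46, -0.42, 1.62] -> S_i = -6.54 + 2.04*i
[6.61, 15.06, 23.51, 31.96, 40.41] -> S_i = 6.61 + 8.45*i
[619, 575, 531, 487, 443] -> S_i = 619 + -44*i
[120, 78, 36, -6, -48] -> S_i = 120 + -42*i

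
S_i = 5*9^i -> [5, 45, 405, 3645, 32805]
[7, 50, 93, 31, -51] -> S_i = Random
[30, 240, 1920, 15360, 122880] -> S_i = 30*8^i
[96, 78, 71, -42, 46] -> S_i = Random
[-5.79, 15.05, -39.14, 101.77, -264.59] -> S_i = -5.79*(-2.60)^i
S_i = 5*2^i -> [5, 10, 20, 40, 80]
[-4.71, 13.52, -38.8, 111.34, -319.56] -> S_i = -4.71*(-2.87)^i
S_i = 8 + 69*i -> [8, 77, 146, 215, 284]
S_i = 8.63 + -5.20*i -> [8.63, 3.43, -1.77, -6.97, -12.17]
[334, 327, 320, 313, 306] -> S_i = 334 + -7*i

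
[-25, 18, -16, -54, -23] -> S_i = Random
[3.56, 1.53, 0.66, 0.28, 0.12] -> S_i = 3.56*0.43^i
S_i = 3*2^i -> [3, 6, 12, 24, 48]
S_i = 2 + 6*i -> [2, 8, 14, 20, 26]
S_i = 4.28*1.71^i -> [4.28, 7.32, 12.52, 21.4, 36.6]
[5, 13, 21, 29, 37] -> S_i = 5 + 8*i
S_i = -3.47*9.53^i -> [-3.47, -33.07, -315.15, -3003.37, -28622.07]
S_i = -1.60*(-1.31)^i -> [-1.6, 2.1, -2.75, 3.6, -4.71]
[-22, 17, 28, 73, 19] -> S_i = Random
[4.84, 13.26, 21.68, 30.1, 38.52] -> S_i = 4.84 + 8.42*i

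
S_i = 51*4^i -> [51, 204, 816, 3264, 13056]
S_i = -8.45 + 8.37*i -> [-8.45, -0.08, 8.29, 16.66, 25.03]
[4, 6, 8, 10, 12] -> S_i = 4 + 2*i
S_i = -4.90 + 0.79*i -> [-4.9, -4.11, -3.32, -2.53, -1.74]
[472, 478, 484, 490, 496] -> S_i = 472 + 6*i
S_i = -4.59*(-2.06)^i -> [-4.59, 9.46, -19.48, 40.12, -82.66]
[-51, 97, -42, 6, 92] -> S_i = Random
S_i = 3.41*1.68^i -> [3.41, 5.73, 9.62, 16.17, 27.16]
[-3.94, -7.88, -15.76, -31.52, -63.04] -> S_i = -3.94*2.00^i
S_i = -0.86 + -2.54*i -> [-0.86, -3.4, -5.94, -8.48, -11.02]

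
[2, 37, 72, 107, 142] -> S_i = 2 + 35*i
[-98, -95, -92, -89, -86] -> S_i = -98 + 3*i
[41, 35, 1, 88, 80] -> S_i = Random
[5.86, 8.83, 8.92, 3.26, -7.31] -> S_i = Random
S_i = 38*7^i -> [38, 266, 1862, 13034, 91238]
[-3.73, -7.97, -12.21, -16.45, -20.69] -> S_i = -3.73 + -4.24*i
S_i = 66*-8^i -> [66, -528, 4224, -33792, 270336]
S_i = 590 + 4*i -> [590, 594, 598, 602, 606]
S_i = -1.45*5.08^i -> [-1.45, -7.37, -37.42, -190.09, -965.66]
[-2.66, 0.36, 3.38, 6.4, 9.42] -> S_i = -2.66 + 3.02*i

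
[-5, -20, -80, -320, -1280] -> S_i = -5*4^i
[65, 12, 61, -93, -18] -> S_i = Random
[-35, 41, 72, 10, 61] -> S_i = Random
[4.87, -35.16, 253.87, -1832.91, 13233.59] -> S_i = 4.87*(-7.22)^i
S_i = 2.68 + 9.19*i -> [2.68, 11.87, 21.06, 30.25, 39.44]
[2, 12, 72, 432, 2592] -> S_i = 2*6^i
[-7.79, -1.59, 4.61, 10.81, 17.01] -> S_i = -7.79 + 6.20*i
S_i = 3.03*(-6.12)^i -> [3.03, -18.54, 113.49, -694.54, 4250.58]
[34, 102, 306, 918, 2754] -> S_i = 34*3^i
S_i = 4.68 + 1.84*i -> [4.68, 6.52, 8.36, 10.2, 12.04]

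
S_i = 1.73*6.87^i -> [1.73, 11.89, 81.65, 560.94, 3853.66]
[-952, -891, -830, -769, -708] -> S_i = -952 + 61*i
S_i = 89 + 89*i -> [89, 178, 267, 356, 445]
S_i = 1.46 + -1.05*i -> [1.46, 0.41, -0.64, -1.69, -2.74]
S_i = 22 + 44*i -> [22, 66, 110, 154, 198]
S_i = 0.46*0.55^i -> [0.46, 0.25, 0.14, 0.08, 0.04]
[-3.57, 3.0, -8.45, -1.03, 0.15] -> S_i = Random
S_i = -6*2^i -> [-6, -12, -24, -48, -96]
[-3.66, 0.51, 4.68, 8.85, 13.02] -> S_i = -3.66 + 4.17*i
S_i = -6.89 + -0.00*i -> [-6.89, -6.89, -6.89, -6.89, -6.89]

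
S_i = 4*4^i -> [4, 16, 64, 256, 1024]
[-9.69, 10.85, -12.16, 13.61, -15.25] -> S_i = -9.69*(-1.12)^i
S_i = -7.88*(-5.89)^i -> [-7.88, 46.41, -273.37, 1610.17, -9483.91]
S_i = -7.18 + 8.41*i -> [-7.18, 1.23, 9.64, 18.05, 26.46]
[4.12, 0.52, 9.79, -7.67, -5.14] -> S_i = Random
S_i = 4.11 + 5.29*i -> [4.11, 9.4, 14.69, 19.98, 25.27]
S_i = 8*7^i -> [8, 56, 392, 2744, 19208]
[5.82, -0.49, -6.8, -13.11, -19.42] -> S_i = 5.82 + -6.31*i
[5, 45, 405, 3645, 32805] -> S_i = 5*9^i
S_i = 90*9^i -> [90, 810, 7290, 65610, 590490]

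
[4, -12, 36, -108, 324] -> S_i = 4*-3^i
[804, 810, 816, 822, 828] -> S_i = 804 + 6*i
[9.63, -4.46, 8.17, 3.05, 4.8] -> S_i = Random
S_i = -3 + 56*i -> [-3, 53, 109, 165, 221]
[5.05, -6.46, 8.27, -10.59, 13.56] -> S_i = 5.05*(-1.28)^i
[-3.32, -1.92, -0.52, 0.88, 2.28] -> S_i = -3.32 + 1.40*i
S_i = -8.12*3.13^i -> [-8.12, -25.42, -79.55, -248.99, -779.35]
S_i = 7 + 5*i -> [7, 12, 17, 22, 27]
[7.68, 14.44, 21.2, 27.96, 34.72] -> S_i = 7.68 + 6.76*i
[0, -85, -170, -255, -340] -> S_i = 0 + -85*i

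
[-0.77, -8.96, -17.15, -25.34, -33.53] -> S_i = -0.77 + -8.19*i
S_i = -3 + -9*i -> [-3, -12, -21, -30, -39]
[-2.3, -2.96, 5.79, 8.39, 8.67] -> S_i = Random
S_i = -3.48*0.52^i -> [-3.48, -1.81, -0.94, -0.49, -0.25]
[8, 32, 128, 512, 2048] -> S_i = 8*4^i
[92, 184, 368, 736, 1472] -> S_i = 92*2^i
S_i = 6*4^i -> [6, 24, 96, 384, 1536]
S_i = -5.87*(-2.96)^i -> [-5.87, 17.38, -51.43, 152.23, -450.61]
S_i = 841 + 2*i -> [841, 843, 845, 847, 849]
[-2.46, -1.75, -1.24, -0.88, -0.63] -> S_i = -2.46*0.71^i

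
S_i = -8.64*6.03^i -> [-8.64, -52.1, -314.16, -1894.37, -11423.07]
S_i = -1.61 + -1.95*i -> [-1.61, -3.56, -5.51, -7.46, -9.41]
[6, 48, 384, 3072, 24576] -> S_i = 6*8^i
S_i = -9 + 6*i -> [-9, -3, 3, 9, 15]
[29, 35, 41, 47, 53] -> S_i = 29 + 6*i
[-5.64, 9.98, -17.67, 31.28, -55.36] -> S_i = -5.64*(-1.77)^i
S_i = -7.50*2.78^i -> [-7.5, -20.85, -57.96, -161.14, -447.96]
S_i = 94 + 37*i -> [94, 131, 168, 205, 242]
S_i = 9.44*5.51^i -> [9.44, 52.01, 286.6, 1579.16, 8701.18]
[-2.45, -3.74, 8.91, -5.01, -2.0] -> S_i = Random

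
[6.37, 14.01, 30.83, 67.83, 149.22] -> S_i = 6.37*2.20^i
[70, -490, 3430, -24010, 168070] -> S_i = 70*-7^i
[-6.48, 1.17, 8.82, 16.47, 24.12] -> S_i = -6.48 + 7.65*i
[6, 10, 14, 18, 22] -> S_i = 6 + 4*i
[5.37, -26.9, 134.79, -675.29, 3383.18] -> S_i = 5.37*(-5.01)^i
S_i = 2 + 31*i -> [2, 33, 64, 95, 126]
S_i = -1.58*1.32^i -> [-1.58, -2.09, -2.75, -3.63, -4.8]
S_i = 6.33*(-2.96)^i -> [6.33, -18.74, 55.46, -164.16, 485.93]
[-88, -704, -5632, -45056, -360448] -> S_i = -88*8^i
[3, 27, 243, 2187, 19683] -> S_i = 3*9^i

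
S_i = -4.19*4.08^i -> [-4.19, -17.1, -69.75, -284.57, -1161.06]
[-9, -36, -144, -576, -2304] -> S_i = -9*4^i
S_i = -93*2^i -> [-93, -186, -372, -744, -1488]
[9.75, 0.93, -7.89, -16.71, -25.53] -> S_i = 9.75 + -8.82*i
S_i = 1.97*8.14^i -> [1.97, 16.04, 130.53, 1062.53, 8648.96]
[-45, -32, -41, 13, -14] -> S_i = Random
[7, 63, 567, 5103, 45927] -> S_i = 7*9^i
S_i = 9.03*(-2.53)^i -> [9.03, -22.85, 57.8, -146.23, 369.97]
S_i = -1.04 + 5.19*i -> [-1.04, 4.15, 9.34, 14.53, 19.72]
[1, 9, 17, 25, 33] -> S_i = 1 + 8*i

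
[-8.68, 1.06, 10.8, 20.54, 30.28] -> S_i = -8.68 + 9.74*i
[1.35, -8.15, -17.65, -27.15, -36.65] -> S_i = 1.35 + -9.50*i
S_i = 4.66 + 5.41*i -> [4.66, 10.07, 15.48, 20.89, 26.3]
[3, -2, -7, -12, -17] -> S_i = 3 + -5*i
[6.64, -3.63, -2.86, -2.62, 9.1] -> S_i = Random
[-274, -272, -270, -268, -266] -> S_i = -274 + 2*i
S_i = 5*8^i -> [5, 40, 320, 2560, 20480]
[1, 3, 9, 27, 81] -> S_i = 1*3^i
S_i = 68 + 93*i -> [68, 161, 254, 347, 440]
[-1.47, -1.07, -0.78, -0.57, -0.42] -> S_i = -1.47*0.73^i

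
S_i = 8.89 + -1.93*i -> [8.89, 6.96, 5.03, 3.1, 1.17]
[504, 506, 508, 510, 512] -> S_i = 504 + 2*i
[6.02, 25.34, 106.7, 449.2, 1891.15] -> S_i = 6.02*4.21^i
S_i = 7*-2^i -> [7, -14, 28, -56, 112]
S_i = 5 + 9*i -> [5, 14, 23, 32, 41]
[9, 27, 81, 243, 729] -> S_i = 9*3^i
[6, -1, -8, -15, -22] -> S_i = 6 + -7*i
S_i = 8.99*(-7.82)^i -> [8.99, -70.3, 549.76, -4299.12, 33619.15]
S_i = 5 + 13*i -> [5, 18, 31, 44, 57]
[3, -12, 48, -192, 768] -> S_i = 3*-4^i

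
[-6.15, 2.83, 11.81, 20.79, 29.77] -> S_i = -6.15 + 8.98*i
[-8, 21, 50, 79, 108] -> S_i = -8 + 29*i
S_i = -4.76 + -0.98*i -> [-4.76, -5.74, -6.72, -7.7, -8.68]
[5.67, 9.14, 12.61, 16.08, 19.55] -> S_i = 5.67 + 3.47*i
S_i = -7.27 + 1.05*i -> [-7.27, -6.22, -5.17, -4.12, -3.07]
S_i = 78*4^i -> [78, 312, 1248, 4992, 19968]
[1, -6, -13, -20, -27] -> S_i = 1 + -7*i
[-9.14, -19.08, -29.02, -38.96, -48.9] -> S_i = -9.14 + -9.94*i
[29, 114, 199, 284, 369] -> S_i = 29 + 85*i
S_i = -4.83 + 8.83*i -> [-4.83, 4.0, 12.83, 21.66, 30.49]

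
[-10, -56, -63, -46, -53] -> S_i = Random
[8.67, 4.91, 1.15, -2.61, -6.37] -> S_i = 8.67 + -3.76*i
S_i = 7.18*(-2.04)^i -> [7.18, -14.65, 29.88, -60.96, 124.35]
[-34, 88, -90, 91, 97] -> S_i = Random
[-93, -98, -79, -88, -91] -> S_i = Random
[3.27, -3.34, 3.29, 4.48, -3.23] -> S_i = Random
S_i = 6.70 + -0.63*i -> [6.7, 6.07, 5.44, 4.81, 4.18]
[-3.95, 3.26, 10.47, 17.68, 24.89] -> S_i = -3.95 + 7.21*i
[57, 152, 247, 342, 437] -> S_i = 57 + 95*i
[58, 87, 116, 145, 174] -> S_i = 58 + 29*i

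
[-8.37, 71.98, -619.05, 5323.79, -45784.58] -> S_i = -8.37*(-8.60)^i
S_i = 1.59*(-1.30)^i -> [1.59, -2.07, 2.69, -3.49, 4.54]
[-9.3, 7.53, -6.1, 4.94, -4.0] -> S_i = -9.30*(-0.81)^i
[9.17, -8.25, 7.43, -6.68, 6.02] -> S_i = 9.17*(-0.90)^i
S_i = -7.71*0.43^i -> [-7.71, -3.32, -1.43, -0.61, -0.26]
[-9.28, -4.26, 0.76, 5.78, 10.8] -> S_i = -9.28 + 5.02*i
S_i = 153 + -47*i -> [153, 106, 59, 12, -35]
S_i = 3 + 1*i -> [3, 4, 5, 6, 7]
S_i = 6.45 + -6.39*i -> [6.45, 0.06, -6.33, -12.72, -19.11]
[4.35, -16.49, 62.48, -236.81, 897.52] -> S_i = 4.35*(-3.79)^i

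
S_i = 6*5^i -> [6, 30, 150, 750, 3750]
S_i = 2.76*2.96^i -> [2.76, 8.17, 24.18, 71.58, 211.87]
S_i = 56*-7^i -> [56, -392, 2744, -19208, 134456]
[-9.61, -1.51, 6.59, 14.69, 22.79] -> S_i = -9.61 + 8.10*i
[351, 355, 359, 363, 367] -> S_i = 351 + 4*i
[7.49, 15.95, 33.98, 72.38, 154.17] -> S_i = 7.49*2.13^i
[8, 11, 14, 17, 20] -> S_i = 8 + 3*i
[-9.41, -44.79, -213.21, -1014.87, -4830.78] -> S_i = -9.41*4.76^i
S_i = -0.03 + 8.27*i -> [-0.03, 8.24, 16.51, 24.78, 33.05]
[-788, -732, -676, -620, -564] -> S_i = -788 + 56*i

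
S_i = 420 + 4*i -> [420, 424, 428, 432, 436]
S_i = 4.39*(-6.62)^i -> [4.39, -29.06, 192.39, -1273.62, 8431.34]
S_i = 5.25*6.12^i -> [5.25, 32.13, 196.64, 1203.41, 7364.87]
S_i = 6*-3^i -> [6, -18, 54, -162, 486]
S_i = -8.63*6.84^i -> [-8.63, -59.03, -403.76, -2761.72, -18890.14]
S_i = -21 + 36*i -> [-21, 15, 51, 87, 123]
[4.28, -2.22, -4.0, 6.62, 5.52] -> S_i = Random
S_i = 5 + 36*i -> [5, 41, 77, 113, 149]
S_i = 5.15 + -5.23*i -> [5.15, -0.08, -5.31, -10.54, -15.77]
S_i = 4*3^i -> [4, 12, 36, 108, 324]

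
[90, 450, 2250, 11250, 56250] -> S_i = 90*5^i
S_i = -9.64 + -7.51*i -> [-9.64, -17.15, -24.66, -32.17, -39.68]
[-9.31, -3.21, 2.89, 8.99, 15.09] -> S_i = -9.31 + 6.10*i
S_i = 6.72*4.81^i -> [6.72, 32.32, 155.47, 747.83, 3597.08]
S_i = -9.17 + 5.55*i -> [-9.17, -3.62, 1.93, 7.48, 13.03]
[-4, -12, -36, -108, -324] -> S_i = -4*3^i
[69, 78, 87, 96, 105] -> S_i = 69 + 9*i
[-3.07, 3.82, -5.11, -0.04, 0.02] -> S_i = Random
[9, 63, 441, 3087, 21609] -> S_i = 9*7^i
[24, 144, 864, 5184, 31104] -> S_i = 24*6^i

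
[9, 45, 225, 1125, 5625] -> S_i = 9*5^i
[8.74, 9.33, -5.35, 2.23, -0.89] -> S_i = Random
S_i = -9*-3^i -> [-9, 27, -81, 243, -729]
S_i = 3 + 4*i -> [3, 7, 11, 15, 19]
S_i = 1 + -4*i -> [1, -3, -7, -11, -15]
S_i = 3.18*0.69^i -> [3.18, 2.19, 1.51, 1.04, 0.72]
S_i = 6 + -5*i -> [6, 1, -4, -9, -14]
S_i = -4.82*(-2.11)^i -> [-4.82, 10.17, -21.46, 45.28, -95.54]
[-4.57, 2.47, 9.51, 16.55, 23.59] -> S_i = -4.57 + 7.04*i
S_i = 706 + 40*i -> [706, 746, 786, 826, 866]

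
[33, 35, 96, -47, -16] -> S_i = Random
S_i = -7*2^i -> [-7, -14, -28, -56, -112]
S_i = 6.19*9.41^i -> [6.19, 58.25, 548.11, 5157.74, 48534.34]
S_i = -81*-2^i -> [-81, 162, -324, 648, -1296]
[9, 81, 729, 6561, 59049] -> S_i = 9*9^i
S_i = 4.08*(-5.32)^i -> [4.08, -21.71, 115.47, -614.32, 3268.19]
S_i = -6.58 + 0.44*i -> [-6.58, -6.14, -5.7, -5.26, -4.82]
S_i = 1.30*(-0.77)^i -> [1.3, -1.0, 0.77, -0.59, 0.46]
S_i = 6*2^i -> [6, 12, 24, 48, 96]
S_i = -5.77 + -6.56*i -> [-5.77, -12.33, -18.89, -25.45, -32.01]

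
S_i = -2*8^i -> [-2, -16, -128, -1024, -8192]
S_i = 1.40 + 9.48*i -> [1.4, 10.88, 20.36, 29.84, 39.32]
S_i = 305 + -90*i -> [305, 215, 125, 35, -55]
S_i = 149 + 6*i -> [149, 155, 161, 167, 173]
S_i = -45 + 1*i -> [-45, -44, -43, -42, -41]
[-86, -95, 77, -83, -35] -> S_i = Random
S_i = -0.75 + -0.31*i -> [-0.75, -1.06, -1.37, -1.68, -1.99]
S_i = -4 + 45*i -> [-4, 41, 86, 131, 176]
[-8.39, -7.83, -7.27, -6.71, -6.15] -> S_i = -8.39 + 0.56*i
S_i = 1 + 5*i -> [1, 6, 11, 16, 21]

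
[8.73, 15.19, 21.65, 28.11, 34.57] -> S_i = 8.73 + 6.46*i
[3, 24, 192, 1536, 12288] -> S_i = 3*8^i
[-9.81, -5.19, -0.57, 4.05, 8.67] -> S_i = -9.81 + 4.62*i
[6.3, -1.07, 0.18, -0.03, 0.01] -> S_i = 6.30*(-0.17)^i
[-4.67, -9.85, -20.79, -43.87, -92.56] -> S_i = -4.67*2.11^i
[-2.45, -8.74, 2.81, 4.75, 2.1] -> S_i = Random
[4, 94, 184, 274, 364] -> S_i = 4 + 90*i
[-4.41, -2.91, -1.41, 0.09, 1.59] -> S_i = -4.41 + 1.50*i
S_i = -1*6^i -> [-1, -6, -36, -216, -1296]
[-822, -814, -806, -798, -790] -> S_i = -822 + 8*i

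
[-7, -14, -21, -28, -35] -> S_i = -7 + -7*i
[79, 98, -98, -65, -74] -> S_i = Random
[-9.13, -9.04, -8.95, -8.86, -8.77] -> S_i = -9.13*0.99^i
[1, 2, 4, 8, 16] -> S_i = 1*2^i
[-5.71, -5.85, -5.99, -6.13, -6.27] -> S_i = -5.71 + -0.14*i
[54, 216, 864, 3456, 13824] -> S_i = 54*4^i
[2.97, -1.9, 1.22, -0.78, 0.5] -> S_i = 2.97*(-0.64)^i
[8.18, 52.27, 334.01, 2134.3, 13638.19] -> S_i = 8.18*6.39^i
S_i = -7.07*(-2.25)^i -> [-7.07, 15.91, -35.79, 80.53, -181.2]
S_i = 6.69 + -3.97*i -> [6.69, 2.72, -1.25, -5.22, -9.19]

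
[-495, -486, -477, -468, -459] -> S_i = -495 + 9*i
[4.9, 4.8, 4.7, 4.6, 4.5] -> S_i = 4.90 + -0.10*i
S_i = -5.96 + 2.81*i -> [-5.96, -3.15, -0.34, 2.47, 5.28]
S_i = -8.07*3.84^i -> [-8.07, -30.99, -119.0, -456.95, -1754.68]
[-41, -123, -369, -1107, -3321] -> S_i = -41*3^i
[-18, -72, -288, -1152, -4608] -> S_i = -18*4^i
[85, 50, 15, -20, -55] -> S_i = 85 + -35*i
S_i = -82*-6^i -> [-82, 492, -2952, 17712, -106272]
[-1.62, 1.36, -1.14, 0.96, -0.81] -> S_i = -1.62*(-0.84)^i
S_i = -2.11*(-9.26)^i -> [-2.11, 19.54, -180.93, 1675.39, -15514.09]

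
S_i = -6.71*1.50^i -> [-6.71, -10.06, -15.1, -22.65, -33.97]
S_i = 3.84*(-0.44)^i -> [3.84, -1.69, 0.74, -0.33, 0.14]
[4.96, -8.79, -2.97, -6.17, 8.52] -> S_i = Random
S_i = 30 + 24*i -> [30, 54, 78, 102, 126]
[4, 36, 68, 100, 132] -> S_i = 4 + 32*i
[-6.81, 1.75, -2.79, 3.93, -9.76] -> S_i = Random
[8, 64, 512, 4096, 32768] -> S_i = 8*8^i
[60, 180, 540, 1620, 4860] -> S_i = 60*3^i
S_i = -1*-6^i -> [-1, 6, -36, 216, -1296]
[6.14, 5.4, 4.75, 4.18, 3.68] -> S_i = 6.14*0.88^i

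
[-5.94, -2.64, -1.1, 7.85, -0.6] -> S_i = Random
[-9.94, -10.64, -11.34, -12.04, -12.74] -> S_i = -9.94 + -0.70*i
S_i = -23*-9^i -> [-23, 207, -1863, 16767, -150903]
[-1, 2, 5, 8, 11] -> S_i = -1 + 3*i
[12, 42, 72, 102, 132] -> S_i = 12 + 30*i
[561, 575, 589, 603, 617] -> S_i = 561 + 14*i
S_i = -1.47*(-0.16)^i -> [-1.47, 0.24, -0.04, 0.01, -0.0]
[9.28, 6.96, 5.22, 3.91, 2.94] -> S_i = 9.28*0.75^i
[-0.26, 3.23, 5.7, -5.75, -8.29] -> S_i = Random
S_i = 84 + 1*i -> [84, 85, 86, 87, 88]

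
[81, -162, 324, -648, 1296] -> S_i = 81*-2^i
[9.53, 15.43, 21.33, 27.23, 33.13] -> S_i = 9.53 + 5.90*i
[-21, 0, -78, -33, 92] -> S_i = Random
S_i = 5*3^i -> [5, 15, 45, 135, 405]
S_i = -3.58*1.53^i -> [-3.58, -5.48, -8.38, -12.82, -19.62]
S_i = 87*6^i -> [87, 522, 3132, 18792, 112752]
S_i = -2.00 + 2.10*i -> [-2.0, 0.1, 2.2, 4.3, 6.4]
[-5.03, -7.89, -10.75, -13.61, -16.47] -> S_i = -5.03 + -2.86*i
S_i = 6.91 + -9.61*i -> [6.91, -2.7, -12.31, -21.92, -31.53]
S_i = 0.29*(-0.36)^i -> [0.29, -0.1, 0.04, -0.01, 0.0]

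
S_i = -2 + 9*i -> [-2, 7, 16, 25, 34]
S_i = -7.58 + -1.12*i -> [-7.58, -8.7, -9.82, -10.94, -12.06]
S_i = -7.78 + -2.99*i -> [-7.78, -10.77, -13.76, -16.75, -19.74]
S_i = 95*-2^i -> [95, -190, 380, -760, 1520]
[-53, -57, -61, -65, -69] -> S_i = -53 + -4*i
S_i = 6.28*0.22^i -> [6.28, 1.38, 0.3, 0.07, 0.01]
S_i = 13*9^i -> [13, 117, 1053, 9477, 85293]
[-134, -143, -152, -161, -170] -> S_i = -134 + -9*i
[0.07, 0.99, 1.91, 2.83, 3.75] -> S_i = 0.07 + 0.92*i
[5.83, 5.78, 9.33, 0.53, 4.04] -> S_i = Random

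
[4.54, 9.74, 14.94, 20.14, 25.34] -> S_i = 4.54 + 5.20*i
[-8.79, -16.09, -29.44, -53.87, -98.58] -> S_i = -8.79*1.83^i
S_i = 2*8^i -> [2, 16, 128, 1024, 8192]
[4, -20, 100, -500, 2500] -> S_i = 4*-5^i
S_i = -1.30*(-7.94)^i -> [-1.3, 10.32, -81.96, 650.74, -5166.84]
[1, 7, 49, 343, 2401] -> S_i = 1*7^i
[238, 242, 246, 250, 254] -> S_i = 238 + 4*i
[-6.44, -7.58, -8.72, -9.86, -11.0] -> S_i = -6.44 + -1.14*i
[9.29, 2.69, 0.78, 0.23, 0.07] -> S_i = 9.29*0.29^i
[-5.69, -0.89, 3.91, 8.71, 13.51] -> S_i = -5.69 + 4.80*i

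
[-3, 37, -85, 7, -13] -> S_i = Random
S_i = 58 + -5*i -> [58, 53, 48, 43, 38]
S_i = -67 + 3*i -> [-67, -64, -61, -58, -55]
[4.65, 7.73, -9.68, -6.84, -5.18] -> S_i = Random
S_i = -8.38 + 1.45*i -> [-8.38, -6.93, -5.48, -4.03, -2.58]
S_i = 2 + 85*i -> [2, 87, 172, 257, 342]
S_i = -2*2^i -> [-2, -4, -8, -16, -32]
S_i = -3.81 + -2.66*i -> [-3.81, -6.47, -9.13, -11.79, -14.45]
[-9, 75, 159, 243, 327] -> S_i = -9 + 84*i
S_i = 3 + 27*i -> [3, 30, 57, 84, 111]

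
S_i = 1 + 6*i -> [1, 7, 13, 19, 25]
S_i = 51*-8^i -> [51, -408, 3264, -26112, 208896]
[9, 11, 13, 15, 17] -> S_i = 9 + 2*i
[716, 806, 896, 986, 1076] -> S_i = 716 + 90*i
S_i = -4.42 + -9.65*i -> [-4.42, -14.07, -23.72, -33.37, -43.02]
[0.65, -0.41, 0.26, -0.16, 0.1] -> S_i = 0.65*(-0.63)^i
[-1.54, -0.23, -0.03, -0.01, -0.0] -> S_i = -1.54*0.15^i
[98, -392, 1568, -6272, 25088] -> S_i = 98*-4^i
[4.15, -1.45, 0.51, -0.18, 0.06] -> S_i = 4.15*(-0.35)^i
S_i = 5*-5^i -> [5, -25, 125, -625, 3125]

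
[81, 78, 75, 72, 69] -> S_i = 81 + -3*i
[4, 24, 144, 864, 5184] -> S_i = 4*6^i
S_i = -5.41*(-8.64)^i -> [-5.41, 46.74, -403.85, 3489.3, -30147.56]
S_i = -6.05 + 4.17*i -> [-6.05, -1.88, 2.29, 6.46, 10.63]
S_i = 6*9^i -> [6, 54, 486, 4374, 39366]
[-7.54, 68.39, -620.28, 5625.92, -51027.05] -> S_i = -7.54*(-9.07)^i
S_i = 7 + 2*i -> [7, 9, 11, 13, 15]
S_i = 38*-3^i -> [38, -114, 342, -1026, 3078]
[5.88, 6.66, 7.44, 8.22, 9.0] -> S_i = 5.88 + 0.78*i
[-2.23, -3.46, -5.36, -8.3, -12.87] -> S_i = -2.23*1.55^i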